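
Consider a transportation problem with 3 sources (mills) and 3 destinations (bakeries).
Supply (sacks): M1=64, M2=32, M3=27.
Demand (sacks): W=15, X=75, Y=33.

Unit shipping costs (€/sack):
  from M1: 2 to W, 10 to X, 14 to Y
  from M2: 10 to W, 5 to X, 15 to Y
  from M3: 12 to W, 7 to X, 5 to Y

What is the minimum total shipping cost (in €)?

839

One minimum-cost allocation:
  M1→W: 15 × €2 = €30
  M1→X: 43 × €10 = €430
  M1→Y: 6 × €14 = €84
  M2→X: 32 × €5 = €160
  M3→Y: 27 × €5 = €135
Total = 30 + 430 + 84 + 160 + 135 = €839.
(Supply check: M1 ships 64; M2 ships 32; M3 ships 27.)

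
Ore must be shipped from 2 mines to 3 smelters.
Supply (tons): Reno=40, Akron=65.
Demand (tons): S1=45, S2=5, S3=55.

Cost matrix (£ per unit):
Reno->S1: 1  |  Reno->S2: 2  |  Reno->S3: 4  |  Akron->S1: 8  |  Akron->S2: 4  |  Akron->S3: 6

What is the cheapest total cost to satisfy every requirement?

430

One minimum-cost allocation:
  Reno→S1: 40 × £1 = £40
  Akron→S1: 5 × £8 = £40
  Akron→S2: 5 × £4 = £20
  Akron→S3: 55 × £6 = £330
Total = 40 + 40 + 20 + 330 = £430.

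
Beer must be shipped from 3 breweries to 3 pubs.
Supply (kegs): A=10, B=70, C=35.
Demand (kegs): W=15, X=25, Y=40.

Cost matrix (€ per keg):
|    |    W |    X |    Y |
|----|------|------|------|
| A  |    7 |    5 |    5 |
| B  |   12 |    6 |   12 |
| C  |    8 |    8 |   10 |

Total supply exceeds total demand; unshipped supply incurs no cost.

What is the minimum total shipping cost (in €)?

640

Optimal allocation:
  A→Y: 10 × €5 = €50
  B→X: 25 × €6 = €150
  B→Y: 10 × €12 = €120
  C→W: 15 × €8 = €120
  C→Y: 20 × €10 = €200
Total = 50 + 150 + 120 + 120 + 200 = €640.
(Supply check: A ships 10; B ships 35; C ships 35.)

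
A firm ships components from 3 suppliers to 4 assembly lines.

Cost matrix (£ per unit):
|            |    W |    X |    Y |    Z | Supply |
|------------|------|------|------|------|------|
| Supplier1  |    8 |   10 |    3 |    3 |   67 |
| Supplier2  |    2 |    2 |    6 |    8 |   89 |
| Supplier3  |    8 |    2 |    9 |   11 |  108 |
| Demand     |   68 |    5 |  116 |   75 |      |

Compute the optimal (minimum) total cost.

One minimum-cost allocation:
  Supplier1 to Z: 67 × £3 = £201
  Supplier2 to W: 68 × £2 = £136
  Supplier2 to Y: 13 × £6 = £78
  Supplier2 to Z: 8 × £8 = £64
  Supplier3 to X: 5 × £2 = £10
  Supplier3 to Y: 103 × £9 = £927
Total = 201 + 136 + 78 + 64 + 10 + 927 = £1416.
(Supply check: Supplier1 ships 67; Supplier2 ships 89; Supplier3 ships 108.)

1416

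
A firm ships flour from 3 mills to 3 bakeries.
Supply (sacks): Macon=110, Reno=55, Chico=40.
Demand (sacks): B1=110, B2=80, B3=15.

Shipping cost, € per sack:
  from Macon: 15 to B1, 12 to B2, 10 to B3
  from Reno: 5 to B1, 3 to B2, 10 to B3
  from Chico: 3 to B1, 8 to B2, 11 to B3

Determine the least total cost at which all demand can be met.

1730

A cheapest plan:
  Macon->B1: 15 sacks
  Macon->B2: 80 sacks
  Macon->B3: 15 sacks
  Reno->B1: 55 sacks
  Chico->B1: 40 sacks
Total cost = €1730.
(Supply check: Macon ships 110; Reno ships 55; Chico ships 40.)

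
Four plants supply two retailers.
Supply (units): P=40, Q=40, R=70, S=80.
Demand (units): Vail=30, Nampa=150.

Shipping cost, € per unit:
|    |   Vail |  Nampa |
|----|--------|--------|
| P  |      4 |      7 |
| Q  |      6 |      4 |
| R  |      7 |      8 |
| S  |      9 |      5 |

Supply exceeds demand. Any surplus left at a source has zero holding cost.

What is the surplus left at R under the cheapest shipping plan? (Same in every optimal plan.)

50

An optimal plan:
  P→Vail: 30 units
  P→Nampa: 10 units
  Q→Nampa: 40 units
  R→Nampa: 20 units
  S→Nampa: 80 units
Total cost = €910.
R ships 20 of its 70, leaving 50.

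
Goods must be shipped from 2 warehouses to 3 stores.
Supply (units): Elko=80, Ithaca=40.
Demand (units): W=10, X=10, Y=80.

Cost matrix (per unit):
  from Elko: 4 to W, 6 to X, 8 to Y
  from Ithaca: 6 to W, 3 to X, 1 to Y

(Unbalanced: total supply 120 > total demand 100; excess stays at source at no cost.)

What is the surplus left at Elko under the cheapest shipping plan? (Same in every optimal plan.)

Minimum-cost shipments:
  Elko to W: 10 units
  Elko to X: 10 units
  Elko to Y: 40 units
  Ithaca to Y: 40 units
Total cost = 460.
Elko ships 60 of its 80, leaving 20.

20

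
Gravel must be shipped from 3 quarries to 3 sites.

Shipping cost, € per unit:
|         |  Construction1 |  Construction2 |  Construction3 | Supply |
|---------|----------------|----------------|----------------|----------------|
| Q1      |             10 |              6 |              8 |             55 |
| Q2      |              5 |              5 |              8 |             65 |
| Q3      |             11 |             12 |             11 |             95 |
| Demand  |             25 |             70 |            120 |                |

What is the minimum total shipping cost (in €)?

Optimal allocation:
  Q1 to Construction2: 30 × €6 = €180
  Q1 to Construction3: 25 × €8 = €200
  Q2 to Construction1: 25 × €5 = €125
  Q2 to Construction2: 40 × €5 = €200
  Q3 to Construction3: 95 × €11 = €1045
Total = 180 + 200 + 125 + 200 + 1045 = €1750.

1750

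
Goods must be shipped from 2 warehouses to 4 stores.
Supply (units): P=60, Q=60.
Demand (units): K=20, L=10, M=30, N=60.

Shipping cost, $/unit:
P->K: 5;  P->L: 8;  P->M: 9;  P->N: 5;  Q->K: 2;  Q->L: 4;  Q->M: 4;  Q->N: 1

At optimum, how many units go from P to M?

The minimum-cost plan:
  P→K: 20 × $5 = $100
  P→L: 10 × $8 = $80
  P→N: 30 × $5 = $150
  Q→M: 30 × $4 = $120
  Q→N: 30 × $1 = $30
Total cost = $480.
The route P→M is not used.

0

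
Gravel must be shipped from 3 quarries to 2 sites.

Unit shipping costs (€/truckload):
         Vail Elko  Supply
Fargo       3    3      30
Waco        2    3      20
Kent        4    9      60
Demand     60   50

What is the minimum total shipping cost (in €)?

One minimum-cost allocation:
  Fargo->Elko: 30 × €3 = €90
  Waco->Elko: 20 × €3 = €60
  Kent->Vail: 60 × €4 = €240
Total = 90 + 60 + 240 = €390.
(Supply check: Fargo ships 30; Waco ships 20; Kent ships 60.)

390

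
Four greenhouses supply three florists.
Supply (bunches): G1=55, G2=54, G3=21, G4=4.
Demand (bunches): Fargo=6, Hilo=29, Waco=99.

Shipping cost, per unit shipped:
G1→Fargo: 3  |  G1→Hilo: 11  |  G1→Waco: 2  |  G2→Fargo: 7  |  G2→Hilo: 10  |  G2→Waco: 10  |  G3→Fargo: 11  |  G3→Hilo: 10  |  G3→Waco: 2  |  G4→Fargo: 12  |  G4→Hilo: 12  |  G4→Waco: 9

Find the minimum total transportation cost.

710

An optimal shipping plan:
  G1->Waco: 55 bunches
  G2->Fargo: 6 bunches
  G2->Hilo: 29 bunches
  G2->Waco: 19 bunches
  G3->Waco: 21 bunches
  G4->Waco: 4 bunches
Total cost = 710.
(Supply check: G1 ships 55; G2 ships 54; G3 ships 21; G4 ships 4.)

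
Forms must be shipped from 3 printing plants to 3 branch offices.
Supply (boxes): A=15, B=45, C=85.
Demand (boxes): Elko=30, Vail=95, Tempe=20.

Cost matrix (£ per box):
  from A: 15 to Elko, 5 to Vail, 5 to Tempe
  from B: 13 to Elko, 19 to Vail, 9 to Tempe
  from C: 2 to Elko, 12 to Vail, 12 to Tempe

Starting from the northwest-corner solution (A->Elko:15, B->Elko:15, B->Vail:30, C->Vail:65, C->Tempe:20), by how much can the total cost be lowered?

560

Current plan cost = 15·15 + 15·13 + 30·19 + 65·12 + 20·12 = £2010.
Optimal plan:
  A to Vail: 15 × £5 = £75
  B to Vail: 25 × £19 = £475
  B to Tempe: 20 × £9 = £180
  C to Elko: 30 × £2 = £60
  C to Vail: 55 × £12 = £660
Optimal cost = £1450.
Saving = 2010 − 1450 = £560.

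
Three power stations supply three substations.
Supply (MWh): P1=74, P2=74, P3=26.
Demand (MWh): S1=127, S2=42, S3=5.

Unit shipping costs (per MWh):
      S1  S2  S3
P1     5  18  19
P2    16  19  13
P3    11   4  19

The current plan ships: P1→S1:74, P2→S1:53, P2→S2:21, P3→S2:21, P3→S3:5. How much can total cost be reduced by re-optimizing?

105

Current plan cost = 74·5 + 53·16 + 21·19 + 21·4 + 5·19 = 1796.
Optimal plan:
  P1→S1: 74 × 5 = 370
  P2→S1: 53 × 16 = 848
  P2→S2: 16 × 19 = 304
  P2→S3: 5 × 13 = 65
  P3→S2: 26 × 4 = 104
Optimal cost = 1691.
Saving = 1796 − 1691 = 105.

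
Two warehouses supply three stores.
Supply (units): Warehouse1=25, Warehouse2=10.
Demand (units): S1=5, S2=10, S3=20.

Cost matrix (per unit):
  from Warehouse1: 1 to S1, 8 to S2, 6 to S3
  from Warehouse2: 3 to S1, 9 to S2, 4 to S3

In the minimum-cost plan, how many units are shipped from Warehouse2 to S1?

Optimal shipments:
  Warehouse1→S1: 5 units
  Warehouse1→S2: 10 units
  Warehouse1→S3: 10 units
  Warehouse2→S3: 10 units
Total cost = 185.
The route Warehouse2→S1 is not used.

0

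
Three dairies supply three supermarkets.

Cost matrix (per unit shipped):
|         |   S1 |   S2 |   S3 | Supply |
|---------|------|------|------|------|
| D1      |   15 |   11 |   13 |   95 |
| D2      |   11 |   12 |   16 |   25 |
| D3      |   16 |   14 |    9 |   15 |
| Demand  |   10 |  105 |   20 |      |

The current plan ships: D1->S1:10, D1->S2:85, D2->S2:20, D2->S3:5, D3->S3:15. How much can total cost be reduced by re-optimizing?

60

Current plan cost = 10·15 + 85·11 + 20·12 + 5·16 + 15·9 = 1540.
Optimal plan:
  D1→S2: 90 × 11 = 990
  D1→S3: 5 × 13 = 65
  D2→S1: 10 × 11 = 110
  D2→S2: 15 × 12 = 180
  D3→S3: 15 × 9 = 135
Optimal cost = 1480.
Saving = 1540 − 1480 = 60.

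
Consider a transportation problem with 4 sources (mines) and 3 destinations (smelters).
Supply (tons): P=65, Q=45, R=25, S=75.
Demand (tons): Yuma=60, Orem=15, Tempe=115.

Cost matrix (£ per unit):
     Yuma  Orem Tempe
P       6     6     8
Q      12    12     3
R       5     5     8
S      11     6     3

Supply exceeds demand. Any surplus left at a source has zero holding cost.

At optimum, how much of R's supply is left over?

Minimum-cost shipments:
  P→Yuma: 35 × £6 = £210
  P→Orem: 15 × £6 = £90
  Q→Tempe: 40 × £3 = £120
  R→Yuma: 25 × £5 = £125
  S→Tempe: 75 × £3 = £225
Total cost = £770.
R ships 25 of its 25, leaving 0.

0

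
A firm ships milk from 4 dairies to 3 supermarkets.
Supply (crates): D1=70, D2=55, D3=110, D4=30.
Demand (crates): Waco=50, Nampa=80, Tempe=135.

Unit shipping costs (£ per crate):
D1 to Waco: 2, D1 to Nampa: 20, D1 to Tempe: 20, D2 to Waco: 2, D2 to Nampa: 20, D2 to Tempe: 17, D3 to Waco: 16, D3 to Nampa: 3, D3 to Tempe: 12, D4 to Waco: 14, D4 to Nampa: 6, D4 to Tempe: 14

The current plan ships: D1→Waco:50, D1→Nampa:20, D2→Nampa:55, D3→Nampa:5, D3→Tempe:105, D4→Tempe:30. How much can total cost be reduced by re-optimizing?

840

Current plan cost = 50·2 + 20·20 + 55·20 + 5·3 + 105·12 + 30·14 = £3295.
Optimal plan:
  D1 to Waco: 50 crates
  D1 to Tempe: 20 crates
  D2 to Tempe: 55 crates
  D3 to Nampa: 80 crates
  D3 to Tempe: 30 crates
  D4 to Tempe: 30 crates
Optimal cost = £2455.
Saving = 3295 − 2455 = £840.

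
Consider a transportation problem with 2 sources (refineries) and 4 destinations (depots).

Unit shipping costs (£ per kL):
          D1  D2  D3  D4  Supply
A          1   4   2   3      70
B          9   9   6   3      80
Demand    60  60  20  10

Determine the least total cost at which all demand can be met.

Optimal allocation:
  A–D1: 60 × £1 = £60
  A–D2: 10 × £4 = £40
  B–D2: 50 × £9 = £450
  B–D3: 20 × £6 = £120
  B–D4: 10 × £3 = £30
Total = 60 + 40 + 450 + 120 + 30 = £700.
(Supply check: A ships 70; B ships 80.)

700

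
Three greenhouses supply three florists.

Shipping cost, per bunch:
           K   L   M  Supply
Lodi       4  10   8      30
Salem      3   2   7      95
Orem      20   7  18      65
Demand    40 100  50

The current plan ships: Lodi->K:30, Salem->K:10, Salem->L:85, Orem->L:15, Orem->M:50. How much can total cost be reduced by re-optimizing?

Current plan cost = 30·4 + 10·3 + 85·2 + 15·7 + 50·18 = 1325.
Optimal plan:
  Lodi–M: 30 × 8 = 240
  Salem–K: 40 × 3 = 120
  Salem–L: 35 × 2 = 70
  Salem–M: 20 × 7 = 140
  Orem–L: 65 × 7 = 455
Optimal cost = 1025.
Saving = 1325 − 1025 = 300.

300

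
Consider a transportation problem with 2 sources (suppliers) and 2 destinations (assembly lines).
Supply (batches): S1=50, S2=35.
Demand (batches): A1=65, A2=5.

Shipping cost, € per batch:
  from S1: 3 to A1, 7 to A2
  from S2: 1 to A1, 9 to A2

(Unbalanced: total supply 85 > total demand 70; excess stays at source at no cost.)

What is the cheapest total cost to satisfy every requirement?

A cheapest plan:
  S1->A1: 30 × €3 = €90
  S1->A2: 5 × €7 = €35
  S2->A1: 35 × €1 = €35
Total = 90 + 35 + 35 = €160.
(Supply check: S1 ships 35; S2 ships 35.)

160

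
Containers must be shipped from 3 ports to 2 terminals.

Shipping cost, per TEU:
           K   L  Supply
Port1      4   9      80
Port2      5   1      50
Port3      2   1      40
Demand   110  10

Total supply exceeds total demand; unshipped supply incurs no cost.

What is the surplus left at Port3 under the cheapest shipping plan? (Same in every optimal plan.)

An optimal plan:
  Port1–K: 70 TEU
  Port2–L: 10 TEU
  Port3–K: 40 TEU
Total cost = 370.
Port3 ships 40 of its 40, leaving 0.

0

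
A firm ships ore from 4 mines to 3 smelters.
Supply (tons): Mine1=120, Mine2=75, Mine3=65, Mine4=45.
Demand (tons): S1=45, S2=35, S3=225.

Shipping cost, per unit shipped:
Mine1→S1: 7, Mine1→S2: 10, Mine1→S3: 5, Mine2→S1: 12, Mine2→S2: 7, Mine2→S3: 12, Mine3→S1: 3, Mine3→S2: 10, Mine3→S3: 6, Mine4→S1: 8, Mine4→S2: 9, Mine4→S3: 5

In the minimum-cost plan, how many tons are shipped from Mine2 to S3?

Optimal shipments:
  Mine1 to S3: 120 × 5 = 600
  Mine2 to S2: 35 × 7 = 245
  Mine2 to S3: 40 × 12 = 480
  Mine3 to S1: 45 × 3 = 135
  Mine3 to S3: 20 × 6 = 120
  Mine4 to S3: 45 × 5 = 225
Total cost = 1805.
So Mine2→S3 carries 40 tons.

40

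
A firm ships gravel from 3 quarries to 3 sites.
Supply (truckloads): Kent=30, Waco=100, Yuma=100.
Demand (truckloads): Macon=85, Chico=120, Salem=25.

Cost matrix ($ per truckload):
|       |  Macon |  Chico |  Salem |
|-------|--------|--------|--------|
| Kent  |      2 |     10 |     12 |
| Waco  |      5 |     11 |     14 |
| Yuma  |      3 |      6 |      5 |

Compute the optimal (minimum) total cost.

1405

One minimum-cost allocation:
  Kent->Macon: 30 truckloads
  Waco->Macon: 55 truckloads
  Waco->Chico: 45 truckloads
  Yuma->Chico: 75 truckloads
  Yuma->Salem: 25 truckloads
Total cost = $1405.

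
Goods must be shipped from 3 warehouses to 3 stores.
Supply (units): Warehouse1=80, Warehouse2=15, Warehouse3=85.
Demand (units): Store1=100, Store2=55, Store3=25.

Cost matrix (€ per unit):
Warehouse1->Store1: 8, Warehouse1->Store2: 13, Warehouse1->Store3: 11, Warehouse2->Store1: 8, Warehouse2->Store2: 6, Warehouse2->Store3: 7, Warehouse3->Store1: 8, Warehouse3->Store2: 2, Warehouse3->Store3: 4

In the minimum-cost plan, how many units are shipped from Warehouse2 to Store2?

The minimum-cost plan:
  Warehouse1 to Store1: 80 × €8 = €640
  Warehouse2 to Store1: 15 × €8 = €120
  Warehouse3 to Store1: 5 × €8 = €40
  Warehouse3 to Store2: 55 × €2 = €110
  Warehouse3 to Store3: 25 × €4 = €100
Total cost = €1010.
The route Warehouse2→Store2 is not used.

0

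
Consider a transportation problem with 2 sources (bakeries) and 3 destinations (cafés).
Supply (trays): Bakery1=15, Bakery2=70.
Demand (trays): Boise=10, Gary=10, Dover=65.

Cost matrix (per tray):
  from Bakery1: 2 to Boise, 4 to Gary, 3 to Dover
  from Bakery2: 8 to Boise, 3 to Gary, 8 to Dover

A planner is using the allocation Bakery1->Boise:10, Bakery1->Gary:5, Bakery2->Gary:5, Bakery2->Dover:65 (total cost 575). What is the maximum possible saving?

Current plan cost = 10·2 + 5·4 + 5·3 + 65·8 = 575.
Optimal plan:
  Bakery1->Boise: 10 × 2 = 20
  Bakery1->Dover: 5 × 3 = 15
  Bakery2->Gary: 10 × 3 = 30
  Bakery2->Dover: 60 × 8 = 480
Optimal cost = 545.
Saving = 575 − 545 = 30.

30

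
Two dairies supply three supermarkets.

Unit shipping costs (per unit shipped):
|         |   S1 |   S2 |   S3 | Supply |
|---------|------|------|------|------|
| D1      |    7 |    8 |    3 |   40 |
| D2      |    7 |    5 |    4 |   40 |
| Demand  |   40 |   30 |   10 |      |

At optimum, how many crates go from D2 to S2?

30

Optimal shipments:
  D1–S1: 30 × 7 = 210
  D1–S3: 10 × 3 = 30
  D2–S1: 10 × 7 = 70
  D2–S2: 30 × 5 = 150
Total cost = 460.
So D2→S2 carries 30 crates.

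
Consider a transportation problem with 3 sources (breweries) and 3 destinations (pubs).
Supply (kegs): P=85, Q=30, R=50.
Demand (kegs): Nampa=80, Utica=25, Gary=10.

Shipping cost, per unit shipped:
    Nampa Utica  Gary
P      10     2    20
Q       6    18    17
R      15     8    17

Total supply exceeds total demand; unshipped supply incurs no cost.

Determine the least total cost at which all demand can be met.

One minimum-cost allocation:
  P→Nampa: 50 × 10 = 500
  P→Utica: 25 × 2 = 50
  Q→Nampa: 30 × 6 = 180
  R→Gary: 10 × 17 = 170
Total = 500 + 50 + 180 + 170 = 900.

900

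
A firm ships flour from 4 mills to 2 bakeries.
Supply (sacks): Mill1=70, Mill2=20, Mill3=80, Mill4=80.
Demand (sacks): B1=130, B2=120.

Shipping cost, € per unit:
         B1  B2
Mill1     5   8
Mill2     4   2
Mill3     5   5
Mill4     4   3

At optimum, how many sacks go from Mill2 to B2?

20

Solving gives:
  Mill1 to B1: 70 sacks
  Mill2 to B2: 20 sacks
  Mill3 to B1: 60 sacks
  Mill3 to B2: 20 sacks
  Mill4 to B2: 80 sacks
Total cost = €1030.
So Mill2→B2 carries 20 sacks.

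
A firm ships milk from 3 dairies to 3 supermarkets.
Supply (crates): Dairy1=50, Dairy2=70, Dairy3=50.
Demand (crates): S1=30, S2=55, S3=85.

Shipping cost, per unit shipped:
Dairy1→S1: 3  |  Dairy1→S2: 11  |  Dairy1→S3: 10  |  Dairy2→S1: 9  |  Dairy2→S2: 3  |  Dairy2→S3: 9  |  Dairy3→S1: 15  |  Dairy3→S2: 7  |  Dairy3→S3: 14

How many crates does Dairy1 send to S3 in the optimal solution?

20

The minimum-cost plan:
  Dairy1→S1: 30 × 3 = 90
  Dairy1→S3: 20 × 10 = 200
  Dairy2→S2: 5 × 3 = 15
  Dairy2→S3: 65 × 9 = 585
  Dairy3→S2: 50 × 7 = 350
Total cost = 1240.
So Dairy1→S3 carries 20 crates.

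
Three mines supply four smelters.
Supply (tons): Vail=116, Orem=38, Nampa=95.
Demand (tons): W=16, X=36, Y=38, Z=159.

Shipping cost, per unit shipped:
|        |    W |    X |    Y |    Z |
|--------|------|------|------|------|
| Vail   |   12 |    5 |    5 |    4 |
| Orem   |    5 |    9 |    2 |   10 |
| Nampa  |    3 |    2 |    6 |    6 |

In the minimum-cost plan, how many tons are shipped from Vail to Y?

Optimal shipments:
  Vail–Z: 116 tons
  Orem–Y: 38 tons
  Nampa–W: 16 tons
  Nampa–X: 36 tons
  Nampa–Z: 43 tons
Total cost = 918.
The route Vail→Y is not used.

0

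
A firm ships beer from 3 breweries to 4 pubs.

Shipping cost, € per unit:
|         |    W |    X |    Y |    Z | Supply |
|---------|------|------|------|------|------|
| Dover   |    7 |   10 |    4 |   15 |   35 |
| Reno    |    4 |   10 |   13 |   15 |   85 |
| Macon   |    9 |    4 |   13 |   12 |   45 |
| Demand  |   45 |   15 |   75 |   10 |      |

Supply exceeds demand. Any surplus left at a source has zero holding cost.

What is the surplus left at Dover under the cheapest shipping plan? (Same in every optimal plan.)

Minimum-cost shipments:
  Dover→Y: 35 × €4 = €140
  Reno→W: 45 × €4 = €180
  Reno→Y: 20 × €13 = €260
  Macon→X: 15 × €4 = €60
  Macon→Y: 20 × €13 = €260
  Macon→Z: 10 × €12 = €120
Total cost = €1020.
Dover ships 35 of its 35, leaving 0.

0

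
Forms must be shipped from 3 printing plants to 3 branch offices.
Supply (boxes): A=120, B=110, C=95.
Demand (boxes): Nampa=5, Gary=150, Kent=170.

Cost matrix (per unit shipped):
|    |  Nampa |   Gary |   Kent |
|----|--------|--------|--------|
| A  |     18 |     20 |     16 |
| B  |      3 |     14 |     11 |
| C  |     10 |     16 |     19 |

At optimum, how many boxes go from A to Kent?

120

The minimum-cost plan:
  A->Kent: 120 × 16 = 1920
  B->Nampa: 5 × 3 = 15
  B->Gary: 55 × 14 = 770
  B->Kent: 50 × 11 = 550
  C->Gary: 95 × 16 = 1520
Total cost = 4775.
So A→Kent carries 120 boxes.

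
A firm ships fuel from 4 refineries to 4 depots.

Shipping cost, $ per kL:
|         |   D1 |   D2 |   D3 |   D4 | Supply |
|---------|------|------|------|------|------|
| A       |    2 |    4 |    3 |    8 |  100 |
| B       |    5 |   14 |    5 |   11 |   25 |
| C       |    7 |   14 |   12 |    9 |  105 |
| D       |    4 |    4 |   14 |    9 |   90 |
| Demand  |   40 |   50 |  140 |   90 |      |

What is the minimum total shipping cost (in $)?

1775

One minimum-cost allocation:
  A→D3: 100 kL
  B→D3: 25 kL
  C→D3: 15 kL
  C→D4: 90 kL
  D→D1: 40 kL
  D→D2: 50 kL
Total cost = $1775.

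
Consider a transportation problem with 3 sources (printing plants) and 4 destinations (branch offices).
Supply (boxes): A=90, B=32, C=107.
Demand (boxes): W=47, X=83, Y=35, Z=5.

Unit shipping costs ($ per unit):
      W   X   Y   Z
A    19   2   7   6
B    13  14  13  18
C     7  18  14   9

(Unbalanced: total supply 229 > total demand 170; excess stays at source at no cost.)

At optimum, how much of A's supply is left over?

Minimum-cost shipments:
  A to X: 83 × $2 = $166
  A to Y: 7 × $7 = $49
  B to Y: 28 × $13 = $364
  C to W: 47 × $7 = $329
  C to Z: 5 × $9 = $45
Total cost = $953.
A ships 90 of its 90, leaving 0.

0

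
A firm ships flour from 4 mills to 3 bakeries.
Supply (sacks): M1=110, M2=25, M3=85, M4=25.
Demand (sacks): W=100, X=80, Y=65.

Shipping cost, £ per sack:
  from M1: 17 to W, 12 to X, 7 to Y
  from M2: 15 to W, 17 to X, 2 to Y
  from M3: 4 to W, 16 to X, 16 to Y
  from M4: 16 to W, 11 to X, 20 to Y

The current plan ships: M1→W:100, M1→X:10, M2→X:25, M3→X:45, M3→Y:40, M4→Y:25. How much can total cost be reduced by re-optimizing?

2245

Current plan cost = 100·17 + 10·12 + 25·17 + 45·16 + 40·16 + 25·20 = £4105.
Optimal plan:
  M1–X: 70 sacks
  M1–Y: 40 sacks
  M2–Y: 25 sacks
  M3–W: 85 sacks
  M4–W: 15 sacks
  M4–X: 10 sacks
Optimal cost = £1860.
Saving = 4105 − 1860 = £2245.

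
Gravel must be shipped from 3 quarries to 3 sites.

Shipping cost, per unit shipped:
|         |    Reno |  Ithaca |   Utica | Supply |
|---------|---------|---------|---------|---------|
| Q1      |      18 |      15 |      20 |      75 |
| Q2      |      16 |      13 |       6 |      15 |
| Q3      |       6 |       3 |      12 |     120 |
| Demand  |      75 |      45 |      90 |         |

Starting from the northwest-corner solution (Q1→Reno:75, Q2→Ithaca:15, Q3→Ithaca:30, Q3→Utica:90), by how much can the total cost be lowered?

Current plan cost = 75·18 + 15·13 + 30·3 + 90·12 = 2715.
Optimal plan:
  Q1 to Utica: 75 truckloads
  Q2 to Utica: 15 truckloads
  Q3 to Reno: 75 truckloads
  Q3 to Ithaca: 45 truckloads
Optimal cost = 2175.
Saving = 2715 − 2175 = 540.

540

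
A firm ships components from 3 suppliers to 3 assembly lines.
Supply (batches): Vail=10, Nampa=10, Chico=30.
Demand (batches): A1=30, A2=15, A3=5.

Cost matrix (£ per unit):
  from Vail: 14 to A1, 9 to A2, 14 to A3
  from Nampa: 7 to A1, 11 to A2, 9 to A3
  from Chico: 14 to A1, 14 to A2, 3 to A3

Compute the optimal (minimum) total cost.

A cheapest plan:
  Vail–A2: 10 batches
  Nampa–A1: 10 batches
  Chico–A1: 20 batches
  Chico–A2: 5 batches
  Chico–A3: 5 batches
Total cost = £525.
(Supply check: Vail ships 10; Nampa ships 10; Chico ships 30.)

525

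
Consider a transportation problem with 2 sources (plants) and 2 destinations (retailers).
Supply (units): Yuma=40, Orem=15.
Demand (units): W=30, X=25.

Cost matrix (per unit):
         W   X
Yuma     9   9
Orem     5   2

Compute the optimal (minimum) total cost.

Optimal allocation:
  Yuma→W: 30 units
  Yuma→X: 10 units
  Orem→X: 15 units
Total cost = 390.

390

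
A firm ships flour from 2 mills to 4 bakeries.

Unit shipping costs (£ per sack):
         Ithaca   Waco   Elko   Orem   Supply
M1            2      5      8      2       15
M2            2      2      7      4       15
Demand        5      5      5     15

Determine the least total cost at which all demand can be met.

Optimal allocation:
  M1–Orem: 15 × £2 = £30
  M2–Ithaca: 5 × £2 = £10
  M2–Waco: 5 × £2 = £10
  M2–Elko: 5 × £7 = £35
Total = 30 + 10 + 10 + 35 = £85.

85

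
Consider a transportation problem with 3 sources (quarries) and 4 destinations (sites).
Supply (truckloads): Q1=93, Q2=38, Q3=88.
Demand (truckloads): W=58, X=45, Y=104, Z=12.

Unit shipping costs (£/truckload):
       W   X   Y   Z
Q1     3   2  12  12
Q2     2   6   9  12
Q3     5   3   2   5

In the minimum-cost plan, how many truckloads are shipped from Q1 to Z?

Solving gives:
  Q1→W: 36 × £3 = £108
  Q1→X: 45 × £2 = £90
  Q1→Z: 12 × £12 = £144
  Q2→W: 22 × £2 = £44
  Q2→Y: 16 × £9 = £144
  Q3→Y: 88 × £2 = £176
Total cost = £706.
So Q1→Z carries 12 truckloads.

12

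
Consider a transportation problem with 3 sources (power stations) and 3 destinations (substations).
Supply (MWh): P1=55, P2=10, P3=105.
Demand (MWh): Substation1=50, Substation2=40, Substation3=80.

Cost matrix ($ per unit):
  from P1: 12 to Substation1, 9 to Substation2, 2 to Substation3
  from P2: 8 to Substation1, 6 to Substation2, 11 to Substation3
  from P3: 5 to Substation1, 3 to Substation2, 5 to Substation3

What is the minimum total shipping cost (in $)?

One minimum-cost allocation:
  P1 to Substation3: 55 × $2 = $110
  P2 to Substation1: 10 × $8 = $80
  P3 to Substation1: 40 × $5 = $200
  P3 to Substation2: 40 × $3 = $120
  P3 to Substation3: 25 × $5 = $125
Total = 110 + 80 + 200 + 120 + 125 = $635.

635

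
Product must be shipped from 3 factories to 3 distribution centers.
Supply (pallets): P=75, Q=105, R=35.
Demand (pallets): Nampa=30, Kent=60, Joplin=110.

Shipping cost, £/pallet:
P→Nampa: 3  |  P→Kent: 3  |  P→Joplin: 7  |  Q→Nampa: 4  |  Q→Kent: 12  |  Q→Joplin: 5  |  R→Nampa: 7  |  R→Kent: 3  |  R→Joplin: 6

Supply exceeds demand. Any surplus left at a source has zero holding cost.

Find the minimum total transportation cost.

825

A cheapest plan:
  P→Nampa: 30 × £3 = £90
  P→Kent: 45 × £3 = £135
  Q→Joplin: 105 × £5 = £525
  R→Kent: 15 × £3 = £45
  R→Joplin: 5 × £6 = £30
Total = 90 + 135 + 525 + 45 + 30 = £825.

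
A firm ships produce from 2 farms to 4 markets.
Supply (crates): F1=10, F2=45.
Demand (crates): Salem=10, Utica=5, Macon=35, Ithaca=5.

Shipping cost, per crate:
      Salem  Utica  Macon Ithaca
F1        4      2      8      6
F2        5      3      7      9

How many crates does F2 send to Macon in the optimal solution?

The minimum-cost plan:
  F1 to Salem: 5 crates
  F1 to Ithaca: 5 crates
  F2 to Salem: 5 crates
  F2 to Utica: 5 crates
  F2 to Macon: 35 crates
Total cost = 335.
So F2→Macon carries 35 crates.

35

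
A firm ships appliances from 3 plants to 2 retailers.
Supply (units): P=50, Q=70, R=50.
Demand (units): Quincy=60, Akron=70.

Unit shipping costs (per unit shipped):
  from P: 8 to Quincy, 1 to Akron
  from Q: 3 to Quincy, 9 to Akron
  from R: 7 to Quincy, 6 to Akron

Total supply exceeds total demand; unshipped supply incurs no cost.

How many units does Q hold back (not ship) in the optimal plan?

An optimal plan:
  P→Akron: 50 units
  Q→Quincy: 60 units
  R→Akron: 20 units
Total cost = 350.
Q ships 60 of its 70, leaving 10.

10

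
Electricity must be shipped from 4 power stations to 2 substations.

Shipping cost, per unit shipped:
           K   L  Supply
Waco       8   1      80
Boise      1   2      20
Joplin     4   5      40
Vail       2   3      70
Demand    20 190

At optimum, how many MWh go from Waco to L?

Solving gives:
  Waco to L: 80 × 1 = 80
  Boise to L: 20 × 2 = 40
  Joplin to K: 20 × 4 = 80
  Joplin to L: 20 × 5 = 100
  Vail to L: 70 × 3 = 210
Total cost = 510.
So Waco→L carries 80 MWh.

80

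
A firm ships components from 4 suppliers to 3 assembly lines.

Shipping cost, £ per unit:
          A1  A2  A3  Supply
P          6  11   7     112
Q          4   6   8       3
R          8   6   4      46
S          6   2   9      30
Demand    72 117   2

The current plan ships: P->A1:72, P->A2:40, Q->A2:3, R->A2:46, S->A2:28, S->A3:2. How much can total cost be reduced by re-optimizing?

22

Current plan cost = 72·6 + 40·11 + 3·6 + 46·6 + 28·2 + 2·9 = £1240.
Optimal plan:
  P->A1: 72 batches
  P->A2: 38 batches
  P->A3: 2 batches
  Q->A2: 3 batches
  R->A2: 46 batches
  S->A2: 30 batches
Optimal cost = £1218.
Saving = 1240 − 1218 = £22.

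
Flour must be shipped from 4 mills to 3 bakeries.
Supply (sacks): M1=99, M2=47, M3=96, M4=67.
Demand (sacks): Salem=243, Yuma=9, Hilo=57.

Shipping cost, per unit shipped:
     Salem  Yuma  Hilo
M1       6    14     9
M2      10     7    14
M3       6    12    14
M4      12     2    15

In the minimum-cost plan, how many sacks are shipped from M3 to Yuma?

0

Solving gives:
  M1→Salem: 99 × 6 = 594
  M2→Salem: 47 × 10 = 470
  M3→Salem: 96 × 6 = 576
  M4→Salem: 1 × 12 = 12
  M4→Yuma: 9 × 2 = 18
  M4→Hilo: 57 × 15 = 855
Total cost = 2525.
The route M3→Yuma is not used.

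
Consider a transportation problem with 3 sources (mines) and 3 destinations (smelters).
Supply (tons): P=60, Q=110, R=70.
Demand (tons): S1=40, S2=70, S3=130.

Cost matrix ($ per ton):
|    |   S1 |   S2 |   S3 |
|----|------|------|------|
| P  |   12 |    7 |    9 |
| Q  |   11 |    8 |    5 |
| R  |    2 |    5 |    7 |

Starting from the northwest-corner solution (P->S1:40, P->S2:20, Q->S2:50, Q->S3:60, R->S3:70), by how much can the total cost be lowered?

570

Current plan cost = 40·12 + 20·7 + 50·8 + 60·5 + 70·7 = $1810.
Optimal plan:
  P→S2: 40 × $7 = $280
  P→S3: 20 × $9 = $180
  Q→S3: 110 × $5 = $550
  R→S1: 40 × $2 = $80
  R→S2: 30 × $5 = $150
Optimal cost = $1240.
Saving = 1810 − 1240 = $570.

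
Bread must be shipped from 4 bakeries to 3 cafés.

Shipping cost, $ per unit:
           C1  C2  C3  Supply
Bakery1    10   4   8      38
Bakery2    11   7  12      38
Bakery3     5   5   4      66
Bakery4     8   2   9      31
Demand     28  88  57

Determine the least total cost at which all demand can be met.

829

An optimal shipping plan:
  Bakery1→C2: 38 × $4 = $152
  Bakery2→C1: 19 × $11 = $209
  Bakery2→C2: 19 × $7 = $133
  Bakery3→C1: 9 × $5 = $45
  Bakery3→C3: 57 × $4 = $228
  Bakery4→C2: 31 × $2 = $62
Total = 152 + 209 + 133 + 45 + 228 + 62 = $829.
(Supply check: Bakery1 ships 38; Bakery2 ships 38; Bakery3 ships 66; Bakery4 ships 31.)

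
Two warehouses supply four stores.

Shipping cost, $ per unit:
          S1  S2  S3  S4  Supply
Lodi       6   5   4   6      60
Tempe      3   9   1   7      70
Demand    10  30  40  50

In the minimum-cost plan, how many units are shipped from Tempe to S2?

Optimal shipments:
  Lodi→S2: 30 × $5 = $150
  Lodi→S4: 30 × $6 = $180
  Tempe→S1: 10 × $3 = $30
  Tempe→S3: 40 × $1 = $40
  Tempe→S4: 20 × $7 = $140
Total cost = $540.
The route Tempe→S2 is not used.

0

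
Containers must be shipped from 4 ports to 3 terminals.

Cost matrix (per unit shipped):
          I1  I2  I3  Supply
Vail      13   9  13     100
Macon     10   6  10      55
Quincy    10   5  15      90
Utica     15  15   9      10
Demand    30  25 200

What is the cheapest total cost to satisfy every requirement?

A cheapest plan:
  Vail→I3: 100 × 13 = 1300
  Macon→I3: 55 × 10 = 550
  Quincy→I1: 30 × 10 = 300
  Quincy→I2: 25 × 5 = 125
  Quincy→I3: 35 × 15 = 525
  Utica→I3: 10 × 9 = 90
Total = 1300 + 550 + 300 + 125 + 525 + 90 = 2890.
(Supply check: Vail ships 100; Macon ships 55; Quincy ships 90; Utica ships 10.)

2890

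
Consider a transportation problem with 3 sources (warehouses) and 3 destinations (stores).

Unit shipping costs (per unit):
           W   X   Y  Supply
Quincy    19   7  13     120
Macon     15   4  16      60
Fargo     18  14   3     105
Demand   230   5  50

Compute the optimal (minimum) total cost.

4260

Optimal allocation:
  Quincy to W: 115 units
  Quincy to X: 5 units
  Macon to W: 60 units
  Fargo to W: 55 units
  Fargo to Y: 50 units
Total cost = 4260.
(Supply check: Quincy ships 120; Macon ships 60; Fargo ships 105.)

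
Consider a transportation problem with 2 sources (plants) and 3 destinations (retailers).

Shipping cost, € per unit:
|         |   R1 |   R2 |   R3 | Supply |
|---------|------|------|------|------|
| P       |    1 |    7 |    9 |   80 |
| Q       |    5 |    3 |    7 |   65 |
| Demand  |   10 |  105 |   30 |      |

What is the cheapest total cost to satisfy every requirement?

A cheapest plan:
  P→R1: 10 × €1 = €10
  P→R2: 40 × €7 = €280
  P→R3: 30 × €9 = €270
  Q→R2: 65 × €3 = €195
Total = 10 + 280 + 270 + 195 = €755.
(Supply check: P ships 80; Q ships 65.)

755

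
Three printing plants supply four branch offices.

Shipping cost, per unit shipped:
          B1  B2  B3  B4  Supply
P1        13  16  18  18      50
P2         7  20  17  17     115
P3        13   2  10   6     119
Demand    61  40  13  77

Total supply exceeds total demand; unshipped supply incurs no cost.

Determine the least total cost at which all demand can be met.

One minimum-cost allocation:
  P2 to B1: 61 boxes
  P2 to B3: 11 boxes
  P3 to B2: 40 boxes
  P3 to B3: 2 boxes
  P3 to B4: 77 boxes
Total cost = 1176.

1176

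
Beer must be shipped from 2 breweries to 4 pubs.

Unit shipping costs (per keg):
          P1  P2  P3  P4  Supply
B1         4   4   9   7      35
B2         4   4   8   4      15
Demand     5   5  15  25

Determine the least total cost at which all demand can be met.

A cheapest plan:
  B1–P1: 5 × 4 = 20
  B1–P2: 5 × 4 = 20
  B1–P3: 15 × 9 = 135
  B1–P4: 10 × 7 = 70
  B2–P4: 15 × 4 = 60
Total = 20 + 20 + 135 + 70 + 60 = 305.

305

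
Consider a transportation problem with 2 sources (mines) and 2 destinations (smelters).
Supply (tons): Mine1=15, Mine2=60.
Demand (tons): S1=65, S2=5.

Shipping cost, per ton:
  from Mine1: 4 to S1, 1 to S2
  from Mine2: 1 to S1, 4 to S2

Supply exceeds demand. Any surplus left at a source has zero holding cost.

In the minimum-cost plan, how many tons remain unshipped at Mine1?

An optimal plan:
  Mine1 to S1: 5 × 4 = 20
  Mine1 to S2: 5 × 1 = 5
  Mine2 to S1: 60 × 1 = 60
Total cost = 85.
Mine1 ships 10 of its 15, leaving 5.

5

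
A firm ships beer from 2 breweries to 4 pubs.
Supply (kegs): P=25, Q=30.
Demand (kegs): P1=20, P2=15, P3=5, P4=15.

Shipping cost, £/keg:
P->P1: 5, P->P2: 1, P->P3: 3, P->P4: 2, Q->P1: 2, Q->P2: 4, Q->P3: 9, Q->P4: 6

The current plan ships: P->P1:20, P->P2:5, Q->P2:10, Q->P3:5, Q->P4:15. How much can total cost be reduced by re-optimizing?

150

Current plan cost = 20·5 + 5·1 + 10·4 + 5·9 + 15·6 = £280.
Optimal plan:
  P to P2: 5 × £1 = £5
  P to P3: 5 × £3 = £15
  P to P4: 15 × £2 = £30
  Q to P1: 20 × £2 = £40
  Q to P2: 10 × £4 = £40
Optimal cost = £130.
Saving = 280 − 130 = £150.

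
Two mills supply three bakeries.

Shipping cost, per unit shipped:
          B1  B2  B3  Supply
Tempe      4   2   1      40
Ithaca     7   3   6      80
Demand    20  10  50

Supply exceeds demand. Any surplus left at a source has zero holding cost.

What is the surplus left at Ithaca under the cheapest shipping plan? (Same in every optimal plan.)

Minimum-cost shipments:
  Tempe to B3: 40 × 1 = 40
  Ithaca to B1: 20 × 7 = 140
  Ithaca to B2: 10 × 3 = 30
  Ithaca to B3: 10 × 6 = 60
Total cost = 270.
Ithaca ships 40 of its 80, leaving 40.

40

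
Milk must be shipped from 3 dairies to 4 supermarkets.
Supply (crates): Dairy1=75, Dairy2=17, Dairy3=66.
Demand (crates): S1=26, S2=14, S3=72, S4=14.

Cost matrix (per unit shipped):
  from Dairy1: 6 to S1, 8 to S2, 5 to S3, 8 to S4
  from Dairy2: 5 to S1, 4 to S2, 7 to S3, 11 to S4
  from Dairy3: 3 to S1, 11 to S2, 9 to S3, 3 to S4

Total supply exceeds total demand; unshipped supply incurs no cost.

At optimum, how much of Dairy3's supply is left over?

An optimal plan:
  Dairy1 to S3: 72 × 5 = 360
  Dairy2 to S2: 14 × 4 = 56
  Dairy3 to S1: 26 × 3 = 78
  Dairy3 to S4: 14 × 3 = 42
Total cost = 536.
Dairy3 ships 40 of its 66, leaving 26.

26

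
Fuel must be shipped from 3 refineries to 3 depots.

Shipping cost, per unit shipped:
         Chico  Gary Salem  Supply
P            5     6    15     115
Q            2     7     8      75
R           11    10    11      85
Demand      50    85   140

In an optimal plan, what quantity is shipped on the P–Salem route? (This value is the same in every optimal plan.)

0

Solving gives:
  P→Chico: 30 × 5 = 150
  P→Gary: 85 × 6 = 510
  Q→Chico: 20 × 2 = 40
  Q→Salem: 55 × 8 = 440
  R→Salem: 85 × 11 = 935
Total cost = 2075.
The route P→Salem is not used.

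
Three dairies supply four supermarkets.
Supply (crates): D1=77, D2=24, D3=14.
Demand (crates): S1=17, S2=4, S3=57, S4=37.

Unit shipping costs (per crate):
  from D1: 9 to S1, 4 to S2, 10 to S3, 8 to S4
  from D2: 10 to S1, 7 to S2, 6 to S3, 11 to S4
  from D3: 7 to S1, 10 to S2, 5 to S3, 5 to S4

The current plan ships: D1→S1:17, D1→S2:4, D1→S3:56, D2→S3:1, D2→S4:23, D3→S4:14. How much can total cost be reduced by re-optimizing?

189

Current plan cost = 17·9 + 4·4 + 56·10 + 1·6 + 23·11 + 14·5 = 1058.
Optimal plan:
  D1 to S1: 17 × 9 = 153
  D1 to S2: 4 × 4 = 16
  D1 to S3: 19 × 10 = 190
  D1 to S4: 37 × 8 = 296
  D2 to S3: 24 × 6 = 144
  D3 to S3: 14 × 5 = 70
Optimal cost = 869.
Saving = 1058 − 869 = 189.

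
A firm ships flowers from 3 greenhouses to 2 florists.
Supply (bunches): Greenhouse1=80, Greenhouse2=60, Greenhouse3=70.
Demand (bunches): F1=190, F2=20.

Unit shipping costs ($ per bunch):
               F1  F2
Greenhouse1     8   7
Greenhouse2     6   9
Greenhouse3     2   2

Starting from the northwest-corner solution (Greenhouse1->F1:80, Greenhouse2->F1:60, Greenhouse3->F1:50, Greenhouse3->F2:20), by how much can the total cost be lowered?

Current plan cost = 80·8 + 60·6 + 50·2 + 20·2 = $1140.
Optimal plan:
  Greenhouse1→F1: 60 × $8 = $480
  Greenhouse1→F2: 20 × $7 = $140
  Greenhouse2→F1: 60 × $6 = $360
  Greenhouse3→F1: 70 × $2 = $140
Optimal cost = $1120.
Saving = 1140 − 1120 = $20.

20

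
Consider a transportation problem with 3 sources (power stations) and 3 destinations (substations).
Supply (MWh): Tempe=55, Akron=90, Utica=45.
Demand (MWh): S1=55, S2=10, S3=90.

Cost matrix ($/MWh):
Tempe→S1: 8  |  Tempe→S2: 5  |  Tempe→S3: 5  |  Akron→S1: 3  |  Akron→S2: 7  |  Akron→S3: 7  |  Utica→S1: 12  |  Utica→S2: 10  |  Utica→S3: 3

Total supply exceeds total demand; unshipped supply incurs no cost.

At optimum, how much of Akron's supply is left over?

Minimum-cost shipments:
  Tempe–S2: 10 × $5 = $50
  Tempe–S3: 45 × $5 = $225
  Akron–S1: 55 × $3 = $165
  Utica–S3: 45 × $3 = $135
Total cost = $575.
Akron ships 55 of its 90, leaving 35.

35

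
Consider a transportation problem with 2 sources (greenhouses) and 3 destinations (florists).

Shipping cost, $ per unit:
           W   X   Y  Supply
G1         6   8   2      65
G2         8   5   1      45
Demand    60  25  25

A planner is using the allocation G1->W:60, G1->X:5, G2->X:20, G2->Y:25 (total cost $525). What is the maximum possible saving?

Current plan cost = 60·6 + 5·8 + 20·5 + 25·1 = $525.
Optimal plan:
  G1 to W: 60 bunches
  G1 to Y: 5 bunches
  G2 to X: 25 bunches
  G2 to Y: 20 bunches
Optimal cost = $515.
Saving = 525 − 515 = $10.

10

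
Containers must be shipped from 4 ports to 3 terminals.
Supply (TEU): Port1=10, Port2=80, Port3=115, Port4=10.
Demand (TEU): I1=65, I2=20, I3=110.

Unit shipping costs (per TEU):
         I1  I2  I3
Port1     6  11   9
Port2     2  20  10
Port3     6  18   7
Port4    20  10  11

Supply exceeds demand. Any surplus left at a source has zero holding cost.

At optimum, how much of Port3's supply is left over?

An optimal plan:
  Port1→I2: 10 × 11 = 110
  Port2→I1: 65 × 2 = 130
  Port3→I3: 110 × 7 = 770
  Port4→I2: 10 × 10 = 100
Total cost = 1110.
Port3 ships 110 of its 115, leaving 5.

5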